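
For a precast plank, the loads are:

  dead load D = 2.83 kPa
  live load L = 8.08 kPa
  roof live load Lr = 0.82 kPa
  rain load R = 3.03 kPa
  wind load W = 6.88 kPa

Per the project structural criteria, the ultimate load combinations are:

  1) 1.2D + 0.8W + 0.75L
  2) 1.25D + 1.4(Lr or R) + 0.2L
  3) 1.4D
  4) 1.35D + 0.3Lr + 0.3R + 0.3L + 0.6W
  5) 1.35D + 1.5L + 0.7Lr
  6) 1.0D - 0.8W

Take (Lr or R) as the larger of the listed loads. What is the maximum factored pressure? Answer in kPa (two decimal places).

(Lr or R) → R = 3.03 kPa.
1) 1.2(2.83) + 0.8(6.88) + 0.75(8.08) = 14.96
2) 1.25(2.83) + 1.4(3.03) + 0.2(8.08) = 9.40
3) 1.4(2.83) = 3.96
4) 1.35(2.83) + 0.3(0.82) + 0.3(3.03) + 0.3(8.08) + 0.6(6.88) = 11.53
5) 1.35(2.83) + 1.5(8.08) + 0.7(0.82) = 16.51
6) 1.0(2.83) - 0.8(6.88) = -2.67
The controlling combination is 5, giving 16.51 kPa.

16.51 kPa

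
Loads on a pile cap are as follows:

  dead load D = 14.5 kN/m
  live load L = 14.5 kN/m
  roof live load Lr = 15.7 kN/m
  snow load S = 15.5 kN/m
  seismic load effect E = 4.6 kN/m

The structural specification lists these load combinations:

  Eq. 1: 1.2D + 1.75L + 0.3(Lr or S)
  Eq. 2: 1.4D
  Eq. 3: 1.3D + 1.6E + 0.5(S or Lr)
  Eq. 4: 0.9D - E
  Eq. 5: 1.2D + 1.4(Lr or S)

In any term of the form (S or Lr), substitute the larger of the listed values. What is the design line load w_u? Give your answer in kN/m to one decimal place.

47.5 kN/m

(Lr or S) → Lr = 15.7 kN/m; (S or Lr) → Lr = 15.7 kN/m.
Eq. 1: 1.2(14.5) + 1.75(14.5) + 0.3(15.7) = 17.4 + 25.4 + 4.7 = 47.5
Eq. 2: 1.4(14.5) = 20.3
Eq. 3: 1.3(14.5) + 1.6(4.6) + 0.5(15.7) = 34.1
Eq. 4: 0.9(14.5) - 1.0(4.6) = 13.1 - 4.6 = 8.5
Eq. 5: 1.2(14.5) + 1.4(15.7) = 17.4 + 22.0 = 39.4
Combination 1 governs: w_u = 47.5 kN/m.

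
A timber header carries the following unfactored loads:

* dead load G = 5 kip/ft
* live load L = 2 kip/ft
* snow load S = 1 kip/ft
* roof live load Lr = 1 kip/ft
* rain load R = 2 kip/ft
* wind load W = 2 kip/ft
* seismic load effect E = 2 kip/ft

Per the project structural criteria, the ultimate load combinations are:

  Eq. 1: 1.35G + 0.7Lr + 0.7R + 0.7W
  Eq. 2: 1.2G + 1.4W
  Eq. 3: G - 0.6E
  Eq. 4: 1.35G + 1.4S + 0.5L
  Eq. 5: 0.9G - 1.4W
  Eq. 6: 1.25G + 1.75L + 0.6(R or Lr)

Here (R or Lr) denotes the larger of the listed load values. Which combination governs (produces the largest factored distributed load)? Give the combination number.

(R or Lr) → R = 2 kip/ft.
Eq. 1: 1.35(5) + 0.7(1) + 0.7(2) + 0.7(2) = 10.25
Eq. 2: 1.2(5) + 1.4(2) = 8.80
Eq. 3: 1.0(5) - 0.6(2) = 3.80
Eq. 4: 1.35(5) + 1.4(1) + 0.5(2) = 9.15
Eq. 5: 0.9(5) - 1.4(2) = 1.70
Eq. 6: 1.25(5) + 1.75(2) + 0.6(2) = 10.95
The largest value is 10.95 kip/ft from combination 6.

Combination 6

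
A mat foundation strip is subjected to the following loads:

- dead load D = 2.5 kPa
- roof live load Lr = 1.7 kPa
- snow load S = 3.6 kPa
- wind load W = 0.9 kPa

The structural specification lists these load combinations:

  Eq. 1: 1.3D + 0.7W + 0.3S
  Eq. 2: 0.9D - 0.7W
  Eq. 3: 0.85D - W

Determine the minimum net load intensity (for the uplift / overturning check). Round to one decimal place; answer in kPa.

Eq. 1: 1.3(2.5) + 0.7(0.9) + 0.3(3.6) = 5.0
Eq. 2: 0.9(2.5) - 0.7(0.9) = 1.6
Eq. 3: 0.85(2.5) - 1.0(0.9) = 1.2
Combination 3 gives the minimum: 1.2 kPa.

1.2 kPa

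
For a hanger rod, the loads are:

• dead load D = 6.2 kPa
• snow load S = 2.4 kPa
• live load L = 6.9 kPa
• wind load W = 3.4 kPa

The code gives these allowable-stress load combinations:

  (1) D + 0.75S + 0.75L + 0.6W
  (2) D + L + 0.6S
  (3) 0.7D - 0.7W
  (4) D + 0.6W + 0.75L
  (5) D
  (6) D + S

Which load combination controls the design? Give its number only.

Combination 1

(1) 1.0(6.2) + 0.75(2.4) + 0.75(6.9) + 0.6(3.4) = 15.22
(2) 1.0(6.2) + 1.0(6.9) + 0.6(2.4) = 14.54
(3) 0.7(6.2) - 0.7(3.4) = 1.96
(4) 1.0(6.2) + 0.6(3.4) + 0.75(6.9) = 13.42
(5) 1.0(6.2) = 6.20
(6) 1.0(6.2) + 1.0(2.4) = 8.60
The largest value is 15.22 kPa from combination 1.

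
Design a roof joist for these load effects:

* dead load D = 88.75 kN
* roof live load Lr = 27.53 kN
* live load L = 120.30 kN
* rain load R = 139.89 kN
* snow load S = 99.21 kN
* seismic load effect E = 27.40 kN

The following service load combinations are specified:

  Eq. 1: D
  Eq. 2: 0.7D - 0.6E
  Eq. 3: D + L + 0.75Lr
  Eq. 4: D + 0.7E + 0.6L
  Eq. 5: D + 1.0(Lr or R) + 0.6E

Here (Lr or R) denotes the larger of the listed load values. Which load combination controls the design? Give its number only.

(Lr or R) → R = 139.89 kN.
Eq. 1: 1.0(88.75) = 88.75
Eq. 2: 0.7(88.75) - 0.6(27.40) = 62.13 - 16.44 = 45.69
Eq. 3: 1.0(88.75) + 1.0(120.30) + 0.75(27.53) = 88.75 + 120.30 + 20.65 = 229.70
Eq. 4: 1.0(88.75) + 0.7(27.40) + 0.6(120.30) = 88.75 + 19.18 + 72.18 = 180.11
Eq. 5: 1.0(88.75) + 1.0(139.89) + 0.6(27.40) = 88.75 + 139.89 + 16.44 = 245.08
The largest value is 245.08 kN from combination 5.

Combination 5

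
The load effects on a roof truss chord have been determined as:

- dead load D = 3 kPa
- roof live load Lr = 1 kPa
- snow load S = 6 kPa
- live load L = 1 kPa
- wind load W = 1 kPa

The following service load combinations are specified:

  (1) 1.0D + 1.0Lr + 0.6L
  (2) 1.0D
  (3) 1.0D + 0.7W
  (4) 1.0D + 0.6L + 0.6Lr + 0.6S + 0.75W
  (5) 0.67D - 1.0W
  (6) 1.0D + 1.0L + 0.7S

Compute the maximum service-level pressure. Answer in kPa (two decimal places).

8.55 kPa

(1) 1.0(3) + 1.0(1) + 0.6(1) = 4.60
(2) 1.0(3) = 3.00
(3) 1.0(3) + 0.7(1) = 3.70
(4) 1.0(3) + 0.6(1) + 0.6(1) + 0.6(6) + 0.75(1) = 8.55
(5) 0.67(3) - 1.0(1) = 1.01
(6) 1.0(3) + 1.0(1) + 0.7(6) = 8.20
The controlling combination is 4, giving 8.55 kPa.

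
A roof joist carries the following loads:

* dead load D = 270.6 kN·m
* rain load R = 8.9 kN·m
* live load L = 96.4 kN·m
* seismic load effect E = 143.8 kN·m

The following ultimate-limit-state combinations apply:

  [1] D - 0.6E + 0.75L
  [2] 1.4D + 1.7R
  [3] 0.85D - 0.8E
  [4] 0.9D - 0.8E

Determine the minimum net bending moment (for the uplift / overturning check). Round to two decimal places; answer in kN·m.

114.97 kN·m

[1] 1.0(270.6) - 0.6(143.8) + 0.75(96.4) = 270.60 - 86.28 + 72.30 = 256.62
[2] 1.4(270.6) + 1.7(8.9) = 378.84 + 15.13 = 393.97
[3] 0.85(270.6) - 0.8(143.8) = 230.01 - 115.04 = 114.97
[4] 0.9(270.6) - 0.8(143.8) = 243.54 - 115.04 = 128.50
Combination 3 gives the minimum: 114.97 kN·m.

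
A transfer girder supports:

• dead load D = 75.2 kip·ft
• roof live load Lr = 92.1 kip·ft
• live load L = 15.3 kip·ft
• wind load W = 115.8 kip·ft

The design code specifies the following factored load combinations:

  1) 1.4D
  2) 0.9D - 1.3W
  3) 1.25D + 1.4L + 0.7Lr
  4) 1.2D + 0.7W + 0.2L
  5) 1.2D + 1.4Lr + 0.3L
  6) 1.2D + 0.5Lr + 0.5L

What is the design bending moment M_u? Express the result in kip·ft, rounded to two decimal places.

223.77 kip·ft

1) 1.4(75.2) = 105.28
2) 0.9(75.2) - 1.3(115.8) = 67.68 - 150.54 = -82.86
3) 1.25(75.2) + 1.4(15.3) + 0.7(92.1) = 94.00 + 21.42 + 64.47 = 179.89
4) 1.2(75.2) + 0.7(115.8) + 0.2(15.3) = 90.24 + 81.06 + 3.06 = 174.36
5) 1.2(75.2) + 1.4(92.1) + 0.3(15.3) = 90.24 + 128.94 + 4.59 = 223.77
6) 1.2(75.2) + 0.5(92.1) + 0.5(15.3) = 90.24 + 46.05 + 7.65 = 143.94
Combination 5 governs: M_u = 223.77 kip·ft.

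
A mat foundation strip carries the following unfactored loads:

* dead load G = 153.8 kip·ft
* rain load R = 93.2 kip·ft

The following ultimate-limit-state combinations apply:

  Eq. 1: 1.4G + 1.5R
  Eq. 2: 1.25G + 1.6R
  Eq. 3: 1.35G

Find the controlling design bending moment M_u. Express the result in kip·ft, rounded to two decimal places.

Eq. 1: 1.4(153.8) + 1.5(93.2) = 355.12
Eq. 2: 1.25(153.8) + 1.6(93.2) = 341.37
Eq. 3: 1.35(153.8) = 207.63
The controlling combination is 1, giving 355.12 kip·ft.

355.12 kip·ft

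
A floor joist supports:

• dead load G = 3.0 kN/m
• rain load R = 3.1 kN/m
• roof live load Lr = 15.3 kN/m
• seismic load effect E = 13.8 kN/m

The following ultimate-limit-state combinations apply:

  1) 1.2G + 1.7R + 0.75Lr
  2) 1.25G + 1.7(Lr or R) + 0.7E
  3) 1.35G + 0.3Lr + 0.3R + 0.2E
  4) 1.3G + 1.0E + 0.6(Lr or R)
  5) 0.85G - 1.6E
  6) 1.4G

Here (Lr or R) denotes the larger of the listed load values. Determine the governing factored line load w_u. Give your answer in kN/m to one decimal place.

39.4 kN/m

(Lr or R) → Lr = 15.3 kN/m.
1) 1.2(3.0) + 1.7(3.1) + 0.75(15.3) = 20.3
2) 1.25(3.0) + 1.7(15.3) + 0.7(13.8) = 39.4
3) 1.35(3.0) + 0.3(15.3) + 0.3(3.1) + 0.2(13.8) = 12.3
4) 1.3(3.0) + 1.0(13.8) + 0.6(15.3) = 3.9 + 13.8 + 9.2 = 26.9
5) 0.85(3.0) - 1.6(13.8) = 2.6 - 22.1 = -19.5
6) 1.4(3.0) = 4.2
Combination 2 governs: w_u = 39.4 kN/m.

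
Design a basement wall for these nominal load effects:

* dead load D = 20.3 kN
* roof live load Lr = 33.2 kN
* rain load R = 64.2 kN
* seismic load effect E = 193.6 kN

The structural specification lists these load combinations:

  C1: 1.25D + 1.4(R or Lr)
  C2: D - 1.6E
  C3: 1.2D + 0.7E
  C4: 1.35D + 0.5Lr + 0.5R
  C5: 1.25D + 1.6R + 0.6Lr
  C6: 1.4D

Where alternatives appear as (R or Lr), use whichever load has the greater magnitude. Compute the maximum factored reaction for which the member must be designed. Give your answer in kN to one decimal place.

159.9 kN

(R or Lr) → R = 64.2 kN.
C1: 1.25(20.3) + 1.4(64.2) = 25.4 + 89.9 = 115.3
C2: 1.0(20.3) - 1.6(193.6) = 20.3 - 309.8 = -289.5
C3: 1.2(20.3) + 0.7(193.6) = 24.4 + 135.5 = 159.9
C4: 1.35(20.3) + 0.5(33.2) + 0.5(64.2) = 27.4 + 16.6 + 32.1 = 76.1
C5: 1.25(20.3) + 1.6(64.2) + 0.6(33.2) = 25.4 + 102.7 + 19.9 = 148.0
C6: 1.4(20.3) = 28.4
Maximum is from combination 3.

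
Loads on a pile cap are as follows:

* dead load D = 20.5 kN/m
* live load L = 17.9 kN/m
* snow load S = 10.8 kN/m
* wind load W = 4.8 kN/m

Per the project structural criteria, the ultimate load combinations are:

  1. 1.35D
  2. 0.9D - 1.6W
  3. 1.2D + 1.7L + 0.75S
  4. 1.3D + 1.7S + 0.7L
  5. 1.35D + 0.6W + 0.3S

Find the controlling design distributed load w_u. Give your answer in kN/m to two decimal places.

1. 1.35(20.5) = 27.68
2. 0.9(20.5) - 1.6(4.8) = 10.77
3. 1.2(20.5) + 1.7(17.9) + 0.75(10.8) = 63.13
4. 1.3(20.5) + 1.7(10.8) + 0.7(17.9) = 57.54
5. 1.35(20.5) + 0.6(4.8) + 0.3(10.8) = 33.80
The controlling combination is 3, giving 63.13 kN/m.

63.13 kN/m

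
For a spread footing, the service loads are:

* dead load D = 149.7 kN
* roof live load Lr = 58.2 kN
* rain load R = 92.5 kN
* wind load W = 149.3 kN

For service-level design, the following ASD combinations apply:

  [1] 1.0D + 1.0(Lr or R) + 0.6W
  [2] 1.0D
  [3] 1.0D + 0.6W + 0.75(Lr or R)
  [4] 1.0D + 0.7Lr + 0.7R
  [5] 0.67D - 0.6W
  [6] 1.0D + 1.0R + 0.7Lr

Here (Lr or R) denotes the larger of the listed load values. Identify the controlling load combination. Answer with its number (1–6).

Combination 1

(Lr or R) → R = 92.5 kN.
[1] 1.0(149.7) + 1.0(92.5) + 0.6(149.3) = 149.70 + 92.50 + 89.58 = 331.78
[2] 1.0(149.7) = 149.70
[3] 1.0(149.7) + 0.6(149.3) + 0.75(92.5) = 149.70 + 89.58 + 69.38 = 308.66
[4] 1.0(149.7) + 0.7(58.2) + 0.7(92.5) = 149.70 + 40.74 + 64.75 = 255.19
[5] 0.67(149.7) - 0.6(149.3) = 100.30 - 89.58 = 10.72
[6] 1.0(149.7) + 1.0(92.5) + 0.7(58.2) = 149.70 + 92.50 + 40.74 = 282.94
The largest value is 331.78 kN from combination 1.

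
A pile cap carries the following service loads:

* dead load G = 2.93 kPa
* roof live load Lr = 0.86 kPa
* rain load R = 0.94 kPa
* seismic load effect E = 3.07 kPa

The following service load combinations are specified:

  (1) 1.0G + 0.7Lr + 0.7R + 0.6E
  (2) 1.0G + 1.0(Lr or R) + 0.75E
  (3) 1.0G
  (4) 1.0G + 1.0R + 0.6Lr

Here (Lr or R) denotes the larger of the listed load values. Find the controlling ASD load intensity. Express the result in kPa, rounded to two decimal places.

6.17 kPa

(Lr or R) → R = 0.94 kPa.
(1) 1.0(2.93) + 0.7(0.86) + 0.7(0.94) + 0.6(3.07) = 6.03
(2) 1.0(2.93) + 1.0(0.94) + 0.75(3.07) = 6.17
(3) 1.0(2.93) = 2.93
(4) 1.0(2.93) + 1.0(0.94) + 0.6(0.86) = 4.39
Maximum is from combination 2.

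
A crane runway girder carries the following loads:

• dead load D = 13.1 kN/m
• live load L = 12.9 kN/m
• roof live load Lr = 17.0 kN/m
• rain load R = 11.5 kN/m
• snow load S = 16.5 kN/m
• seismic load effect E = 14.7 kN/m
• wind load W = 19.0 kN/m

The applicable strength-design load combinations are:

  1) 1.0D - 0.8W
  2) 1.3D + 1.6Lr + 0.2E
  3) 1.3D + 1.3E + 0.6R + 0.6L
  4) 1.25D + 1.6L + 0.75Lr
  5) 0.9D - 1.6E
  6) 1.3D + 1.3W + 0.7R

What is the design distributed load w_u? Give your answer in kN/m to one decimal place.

1) 1.0(13.1) - 0.8(19.0) = 13.1 - 15.2 = -2.1
2) 1.3(13.1) + 1.6(17.0) + 0.2(14.7) = 47.2
3) 1.3(13.1) + 1.3(14.7) + 0.6(11.5) + 0.6(12.9) = 50.8
4) 1.25(13.1) + 1.6(12.9) + 0.75(17.0) = 16.4 + 20.6 + 12.8 = 49.8
5) 0.9(13.1) - 1.6(14.7) = 11.8 - 23.5 = -11.7
6) 1.3(13.1) + 1.3(19.0) + 0.7(11.5) = 17.0 + 24.7 + 8.1 = 49.8
Maximum is from combination 3.

50.8 kN/m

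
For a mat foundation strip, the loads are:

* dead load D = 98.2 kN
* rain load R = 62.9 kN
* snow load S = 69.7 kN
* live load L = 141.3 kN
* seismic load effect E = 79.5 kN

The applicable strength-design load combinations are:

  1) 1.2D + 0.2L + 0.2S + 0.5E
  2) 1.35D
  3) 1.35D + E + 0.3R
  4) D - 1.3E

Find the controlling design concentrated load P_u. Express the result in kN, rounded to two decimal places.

1) 1.2(98.2) + 0.2(141.3) + 0.2(69.7) + 0.5(79.5) = 117.84 + 28.26 + 13.94 + 39.75 = 199.79
2) 1.35(98.2) = 132.57
3) 1.35(98.2) + 1.0(79.5) + 0.3(62.9) = 132.57 + 79.50 + 18.87 = 230.94
4) 1.0(98.2) - 1.3(79.5) = 98.20 - 103.35 = -5.15
Combination 3 governs: P_u = 230.94 kN.

230.94 kN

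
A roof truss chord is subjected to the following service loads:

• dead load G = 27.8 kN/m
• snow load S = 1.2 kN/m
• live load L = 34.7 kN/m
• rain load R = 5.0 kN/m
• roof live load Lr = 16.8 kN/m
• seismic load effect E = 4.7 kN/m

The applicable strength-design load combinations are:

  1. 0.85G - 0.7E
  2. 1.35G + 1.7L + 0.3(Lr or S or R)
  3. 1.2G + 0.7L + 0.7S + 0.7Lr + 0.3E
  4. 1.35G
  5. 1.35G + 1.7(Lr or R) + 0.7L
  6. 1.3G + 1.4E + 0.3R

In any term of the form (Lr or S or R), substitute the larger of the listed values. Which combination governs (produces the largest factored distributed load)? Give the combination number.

Combination 2

(Lr or S or R) → Lr = 16.8 kN/m; (Lr or R) → Lr = 16.8 kN/m.
1. 0.85(27.8) - 0.7(4.7) = 23.63 - 3.29 = 20.34
2. 1.35(27.8) + 1.7(34.7) + 0.3(16.8) = 37.53 + 58.99 + 5.04 = 101.56
3. 1.2(27.8) + 0.7(34.7) + 0.7(1.2) + 0.7(16.8) + 0.3(4.7) = 33.36 + 24.29 + 0.84 + 11.76 + 1.41 = 71.66
4. 1.35(27.8) = 37.53
5. 1.35(27.8) + 1.7(16.8) + 0.7(34.7) = 37.53 + 28.56 + 24.29 = 90.38
6. 1.3(27.8) + 1.4(4.7) + 0.3(5.0) = 36.14 + 6.58 + 1.50 = 44.22
The largest value is 101.56 kN/m from combination 2.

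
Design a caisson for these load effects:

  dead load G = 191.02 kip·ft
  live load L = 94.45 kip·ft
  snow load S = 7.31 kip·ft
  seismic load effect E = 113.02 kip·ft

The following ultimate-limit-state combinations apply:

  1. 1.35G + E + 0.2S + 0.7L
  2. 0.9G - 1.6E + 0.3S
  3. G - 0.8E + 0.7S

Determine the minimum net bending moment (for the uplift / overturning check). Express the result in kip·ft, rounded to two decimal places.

-6.72 kip·ft

1. 1.35(191.02) + 1.0(113.02) + 0.2(7.31) + 0.7(94.45) = 438.47
2. 0.9(191.02) - 1.6(113.02) + 0.3(7.31) = 171.92 - 180.83 + 2.19 = -6.72
3. 1.0(191.02) - 0.8(113.02) + 0.7(7.31) = 191.02 - 90.42 + 5.12 = 105.72
Combination 2 gives the minimum: -6.72 kip·ft.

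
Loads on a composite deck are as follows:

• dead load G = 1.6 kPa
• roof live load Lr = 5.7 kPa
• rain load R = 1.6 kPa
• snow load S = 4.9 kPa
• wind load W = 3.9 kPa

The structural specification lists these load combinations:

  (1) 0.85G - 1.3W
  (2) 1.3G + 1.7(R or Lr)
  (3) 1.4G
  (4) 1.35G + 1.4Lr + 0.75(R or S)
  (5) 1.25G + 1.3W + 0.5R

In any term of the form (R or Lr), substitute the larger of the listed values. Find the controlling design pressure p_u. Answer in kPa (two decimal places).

13.82 kPa

(R or Lr) → Lr = 5.7 kPa; (R or S) → S = 4.9 kPa.
(1) 0.85(1.6) - 1.3(3.9) = -3.71
(2) 1.3(1.6) + 1.7(5.7) = 11.77
(3) 1.4(1.6) = 2.24
(4) 1.35(1.6) + 1.4(5.7) + 0.75(4.9) = 13.82
(5) 1.25(1.6) + 1.3(3.9) + 0.5(1.6) = 7.87
Combination 4 governs: p_u = 13.82 kPa.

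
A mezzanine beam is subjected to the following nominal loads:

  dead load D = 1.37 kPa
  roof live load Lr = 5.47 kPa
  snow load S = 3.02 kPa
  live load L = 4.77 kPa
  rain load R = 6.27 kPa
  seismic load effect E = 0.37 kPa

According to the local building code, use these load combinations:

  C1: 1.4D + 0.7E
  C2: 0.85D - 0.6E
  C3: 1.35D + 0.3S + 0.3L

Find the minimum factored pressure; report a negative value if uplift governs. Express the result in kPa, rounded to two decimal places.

C1: 1.4(1.37) + 0.7(0.37) = 1.92 + 0.26 = 2.18
C2: 0.85(1.37) - 0.6(0.37) = 1.16 - 0.22 = 0.94
C3: 1.35(1.37) + 0.3(3.02) + 0.3(4.77) = 1.85 + 0.91 + 1.43 = 4.19
Combination 2 gives the minimum: 0.94 kPa.

0.94 kPa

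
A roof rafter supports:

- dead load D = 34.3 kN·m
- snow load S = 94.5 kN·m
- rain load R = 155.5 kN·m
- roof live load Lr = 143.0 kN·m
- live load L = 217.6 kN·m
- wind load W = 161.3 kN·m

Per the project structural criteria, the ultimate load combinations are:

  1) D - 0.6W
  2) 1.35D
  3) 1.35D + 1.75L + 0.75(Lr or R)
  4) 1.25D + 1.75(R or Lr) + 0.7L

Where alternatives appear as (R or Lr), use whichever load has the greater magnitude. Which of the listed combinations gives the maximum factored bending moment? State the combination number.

(Lr or R) → R = 155.5 kN·m; (R or Lr) → R = 155.5 kN·m.
1) 1.0(34.3) - 0.6(161.3) = 34.30 - 96.78 = -62.48
2) 1.35(34.3) = 46.31
3) 1.35(34.3) + 1.75(217.6) + 0.75(155.5) = 543.73
4) 1.25(34.3) + 1.75(155.5) + 0.7(217.6) = 467.32
The largest value is 543.73 kN·m from combination 3.

Combination 3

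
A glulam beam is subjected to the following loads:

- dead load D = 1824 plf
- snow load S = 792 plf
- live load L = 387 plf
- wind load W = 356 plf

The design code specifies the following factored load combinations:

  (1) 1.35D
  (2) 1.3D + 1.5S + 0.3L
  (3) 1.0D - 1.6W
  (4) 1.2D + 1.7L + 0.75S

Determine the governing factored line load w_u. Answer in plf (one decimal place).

3675.3 plf

(1) 1.35(1824) = 2462.4
(2) 1.3(1824) + 1.5(792) + 0.3(387) = 2371.2 + 1188.0 + 116.1 = 3675.3
(3) 1.0(1824) - 1.6(356) = 1824.0 - 569.6 = 1254.4
(4) 1.2(1824) + 1.7(387) + 0.75(792) = 2188.8 + 657.9 + 594.0 = 3440.7
Combination 2 governs: w_u = 3675.3 plf.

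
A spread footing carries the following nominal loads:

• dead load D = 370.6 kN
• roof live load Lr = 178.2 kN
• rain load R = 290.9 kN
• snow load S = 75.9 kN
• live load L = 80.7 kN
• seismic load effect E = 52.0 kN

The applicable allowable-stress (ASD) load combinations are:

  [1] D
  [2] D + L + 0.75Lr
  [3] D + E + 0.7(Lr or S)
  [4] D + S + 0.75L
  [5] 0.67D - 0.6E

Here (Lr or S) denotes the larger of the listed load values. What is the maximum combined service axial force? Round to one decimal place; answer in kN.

585.0 kN

(Lr or S) → Lr = 178.2 kN.
[1] 1.0(370.6) = 370.6
[2] 1.0(370.6) + 1.0(80.7) + 0.75(178.2) = 370.6 + 80.7 + 133.7 = 585.0
[3] 1.0(370.6) + 1.0(52.0) + 0.7(178.2) = 370.6 + 52.0 + 124.7 = 547.3
[4] 1.0(370.6) + 1.0(75.9) + 0.75(80.7) = 370.6 + 75.9 + 60.5 = 507.0
[5] 0.67(370.6) - 0.6(52.0) = 248.3 - 31.2 = 217.1
Maximum is from combination 2.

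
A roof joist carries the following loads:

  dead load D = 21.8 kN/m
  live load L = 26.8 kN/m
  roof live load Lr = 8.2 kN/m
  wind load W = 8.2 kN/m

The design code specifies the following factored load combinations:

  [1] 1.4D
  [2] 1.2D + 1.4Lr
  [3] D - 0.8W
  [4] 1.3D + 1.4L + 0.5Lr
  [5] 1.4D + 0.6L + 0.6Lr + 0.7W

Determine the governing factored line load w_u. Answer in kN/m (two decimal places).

69.96 kN/m

[1] 1.4(21.8) = 30.52
[2] 1.2(21.8) + 1.4(8.2) = 26.16 + 11.48 = 37.64
[3] 1.0(21.8) - 0.8(8.2) = 21.80 - 6.56 = 15.24
[4] 1.3(21.8) + 1.4(26.8) + 0.5(8.2) = 28.34 + 37.52 + 4.10 = 69.96
[5] 1.4(21.8) + 0.6(26.8) + 0.6(8.2) + 0.7(8.2) = 30.52 + 16.08 + 4.92 + 5.74 = 57.26
Maximum is from combination 4.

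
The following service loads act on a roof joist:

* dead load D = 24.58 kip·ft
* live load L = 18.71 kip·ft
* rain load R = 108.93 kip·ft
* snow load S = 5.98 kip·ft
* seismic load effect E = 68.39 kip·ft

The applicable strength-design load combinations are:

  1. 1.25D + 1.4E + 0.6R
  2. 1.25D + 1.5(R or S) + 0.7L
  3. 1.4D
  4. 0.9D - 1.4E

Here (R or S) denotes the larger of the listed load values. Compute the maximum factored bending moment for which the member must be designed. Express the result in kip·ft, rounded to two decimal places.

207.22 kip·ft

(R or S) → R = 108.93 kip·ft.
1. 1.25(24.58) + 1.4(68.39) + 0.6(108.93) = 191.83
2. 1.25(24.58) + 1.5(108.93) + 0.7(18.71) = 207.22
3. 1.4(24.58) = 34.41
4. 0.9(24.58) - 1.4(68.39) = -73.62
Combination 2 governs: M_u = 207.22 kip·ft.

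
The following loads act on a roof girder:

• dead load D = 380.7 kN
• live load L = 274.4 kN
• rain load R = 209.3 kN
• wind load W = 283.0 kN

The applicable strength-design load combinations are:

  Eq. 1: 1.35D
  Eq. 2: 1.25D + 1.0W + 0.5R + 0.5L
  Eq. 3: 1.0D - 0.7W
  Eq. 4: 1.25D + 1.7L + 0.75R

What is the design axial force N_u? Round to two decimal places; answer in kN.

1099.33 kN

Eq. 1: 1.35(380.7) = 513.95
Eq. 2: 1.25(380.7) + 1.0(283.0) + 0.5(209.3) + 0.5(274.4) = 475.88 + 283.00 + 104.65 + 137.20 = 1000.73
Eq. 3: 1.0(380.7) - 0.7(283.0) = 380.70 - 198.10 = 182.60
Eq. 4: 1.25(380.7) + 1.7(274.4) + 0.75(209.3) = 1099.33
Combination 4 governs: N_u = 1099.33 kN.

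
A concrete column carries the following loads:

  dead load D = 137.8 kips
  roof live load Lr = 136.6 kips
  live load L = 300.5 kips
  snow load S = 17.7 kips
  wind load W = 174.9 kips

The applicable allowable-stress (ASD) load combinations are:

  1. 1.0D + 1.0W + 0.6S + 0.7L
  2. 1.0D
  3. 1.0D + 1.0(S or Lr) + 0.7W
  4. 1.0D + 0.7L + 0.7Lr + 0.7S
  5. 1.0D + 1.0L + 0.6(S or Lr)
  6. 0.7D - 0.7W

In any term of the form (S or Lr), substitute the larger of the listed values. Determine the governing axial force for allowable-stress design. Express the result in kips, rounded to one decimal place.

533.7 kips

(S or Lr) → Lr = 136.6 kips.
1. 1.0(137.8) + 1.0(174.9) + 0.6(17.7) + 0.7(300.5) = 137.8 + 174.9 + 10.6 + 210.4 = 533.7
2. 1.0(137.8) = 137.8
3. 1.0(137.8) + 1.0(136.6) + 0.7(174.9) = 137.8 + 136.6 + 122.4 = 396.8
4. 1.0(137.8) + 0.7(300.5) + 0.7(136.6) + 0.7(17.7) = 137.8 + 210.4 + 95.6 + 12.4 = 456.2
5. 1.0(137.8) + 1.0(300.5) + 0.6(136.6) = 137.8 + 300.5 + 82.0 = 520.3
6. 0.7(137.8) - 0.7(174.9) = -26.0
The controlling combination is 1, giving 533.7 kips.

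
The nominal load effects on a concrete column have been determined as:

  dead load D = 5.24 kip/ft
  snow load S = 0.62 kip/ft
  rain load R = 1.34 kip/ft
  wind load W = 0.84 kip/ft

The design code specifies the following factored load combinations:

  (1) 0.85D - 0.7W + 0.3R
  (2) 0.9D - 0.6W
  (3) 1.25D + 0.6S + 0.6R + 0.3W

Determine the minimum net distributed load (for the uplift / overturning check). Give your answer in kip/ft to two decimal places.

(1) 0.85(5.24) - 0.7(0.84) + 0.3(1.34) = 4.27
(2) 0.9(5.24) - 0.6(0.84) = 4.21
(3) 1.25(5.24) + 0.6(0.62) + 0.6(1.34) + 0.3(0.84) = 7.98
Combination 2 gives the minimum: 4.21 kip/ft.

4.21 kip/ft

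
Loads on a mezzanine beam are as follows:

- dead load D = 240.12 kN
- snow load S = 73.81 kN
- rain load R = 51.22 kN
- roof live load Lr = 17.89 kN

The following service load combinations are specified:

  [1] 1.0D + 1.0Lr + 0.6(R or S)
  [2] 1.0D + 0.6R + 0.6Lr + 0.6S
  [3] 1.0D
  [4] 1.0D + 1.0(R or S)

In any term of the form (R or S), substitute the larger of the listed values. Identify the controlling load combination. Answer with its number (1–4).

Combination 2

(R or S) → S = 73.81 kN.
[1] 1.0(240.12) + 1.0(17.89) + 0.6(73.81) = 302.30
[2] 1.0(240.12) + 0.6(51.22) + 0.6(17.89) + 0.6(73.81) = 325.87
[3] 1.0(240.12) = 240.12
[4] 1.0(240.12) + 1.0(73.81) = 313.93
The largest value is 325.87 kN from combination 2.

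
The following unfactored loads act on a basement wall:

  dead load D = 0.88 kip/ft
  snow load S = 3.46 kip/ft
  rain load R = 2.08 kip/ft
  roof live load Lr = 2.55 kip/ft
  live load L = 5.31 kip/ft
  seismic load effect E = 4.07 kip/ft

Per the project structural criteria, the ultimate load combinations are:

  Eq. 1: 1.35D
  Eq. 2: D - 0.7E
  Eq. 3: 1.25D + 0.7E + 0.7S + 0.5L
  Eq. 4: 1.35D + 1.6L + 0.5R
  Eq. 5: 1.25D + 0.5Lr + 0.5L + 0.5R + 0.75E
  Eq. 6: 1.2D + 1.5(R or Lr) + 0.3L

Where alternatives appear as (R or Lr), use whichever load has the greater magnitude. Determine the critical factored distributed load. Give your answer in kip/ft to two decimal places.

10.72 kip/ft

(R or Lr) → Lr = 2.55 kip/ft.
Eq. 1: 1.35(0.88) = 1.19
Eq. 2: 1.0(0.88) - 0.7(4.07) = 0.88 - 2.85 = -1.97
Eq. 3: 1.25(0.88) + 0.7(4.07) + 0.7(3.46) + 0.5(5.31) = 1.10 + 2.85 + 2.42 + 2.66 = 9.03
Eq. 4: 1.35(0.88) + 1.6(5.31) + 0.5(2.08) = 10.72
Eq. 5: 1.25(0.88) + 0.5(2.55) + 0.5(5.31) + 0.5(2.08) + 0.75(4.07) = 9.12
Eq. 6: 1.2(0.88) + 1.5(2.55) + 0.3(5.31) = 6.47
Maximum is from combination 4.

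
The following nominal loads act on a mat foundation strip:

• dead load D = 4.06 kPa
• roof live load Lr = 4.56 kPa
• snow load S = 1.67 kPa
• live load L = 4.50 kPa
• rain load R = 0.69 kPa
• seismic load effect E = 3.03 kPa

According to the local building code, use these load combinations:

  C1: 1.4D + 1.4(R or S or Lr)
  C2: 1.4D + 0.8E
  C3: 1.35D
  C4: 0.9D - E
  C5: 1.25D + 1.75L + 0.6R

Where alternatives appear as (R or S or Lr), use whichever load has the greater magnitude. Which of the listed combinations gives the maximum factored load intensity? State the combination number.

Combination 5

(R or S or Lr) → Lr = 4.56 kPa.
C1: 1.4(4.06) + 1.4(4.56) = 12.07
C2: 1.4(4.06) + 0.8(3.03) = 8.11
C3: 1.35(4.06) = 5.48
C4: 0.9(4.06) - 1.0(3.03) = 3.65 - 3.03 = 0.62
C5: 1.25(4.06) + 1.75(4.50) + 0.6(0.69) = 13.36
The largest value is 13.36 kPa from combination 5.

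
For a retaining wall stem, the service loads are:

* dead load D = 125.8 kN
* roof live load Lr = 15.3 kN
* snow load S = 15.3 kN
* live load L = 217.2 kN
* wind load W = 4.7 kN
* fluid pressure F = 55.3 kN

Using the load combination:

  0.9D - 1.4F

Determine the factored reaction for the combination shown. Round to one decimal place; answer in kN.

0.9(125.8) - 1.4(55.3) = 35.8
V_u = 35.8 kN.

35.8 kN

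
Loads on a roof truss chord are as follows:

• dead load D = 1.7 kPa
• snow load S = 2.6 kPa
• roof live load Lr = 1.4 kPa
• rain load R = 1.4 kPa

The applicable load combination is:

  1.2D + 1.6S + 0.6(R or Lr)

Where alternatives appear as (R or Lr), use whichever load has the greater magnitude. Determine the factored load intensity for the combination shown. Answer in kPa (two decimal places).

(R or Lr) → R = 1.4 kPa.
1.2(1.7) + 1.6(2.6) + 0.6(1.4) = 7.04
q_u = 7.04 kPa.

7.04 kPa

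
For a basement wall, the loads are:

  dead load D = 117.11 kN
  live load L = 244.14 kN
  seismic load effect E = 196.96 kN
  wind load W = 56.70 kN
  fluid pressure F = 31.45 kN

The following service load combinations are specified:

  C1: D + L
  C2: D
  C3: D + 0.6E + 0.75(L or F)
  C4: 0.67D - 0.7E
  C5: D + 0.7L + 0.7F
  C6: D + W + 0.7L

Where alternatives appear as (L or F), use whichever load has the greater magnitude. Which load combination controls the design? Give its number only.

Combination 3

(L or F) → L = 244.14 kN.
C1: 1.0(117.11) + 1.0(244.14) = 117.11 + 244.14 = 361.25
C2: 1.0(117.11) = 117.11
C3: 1.0(117.11) + 0.6(196.96) + 0.75(244.14) = 418.39
C4: 0.67(117.11) - 0.7(196.96) = 78.46 - 137.87 = -59.41
C5: 1.0(117.11) + 0.7(244.14) + 0.7(31.45) = 310.02
C6: 1.0(117.11) + 1.0(56.70) + 0.7(244.14) = 117.11 + 56.70 + 170.90 = 344.71
The largest value is 418.39 kN from combination 3.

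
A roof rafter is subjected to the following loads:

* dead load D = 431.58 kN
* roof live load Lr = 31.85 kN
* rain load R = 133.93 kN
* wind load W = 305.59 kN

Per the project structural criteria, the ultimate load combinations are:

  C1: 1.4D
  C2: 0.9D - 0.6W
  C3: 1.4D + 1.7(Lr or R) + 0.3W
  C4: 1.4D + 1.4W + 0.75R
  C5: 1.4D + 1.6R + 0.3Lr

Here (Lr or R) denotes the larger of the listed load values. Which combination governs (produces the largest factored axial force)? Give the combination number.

Combination 4

(Lr or R) → R = 133.93 kN.
C1: 1.4(431.58) = 604.21
C2: 0.9(431.58) - 0.6(305.59) = 205.07
C3: 1.4(431.58) + 1.7(133.93) + 0.3(305.59) = 923.57
C4: 1.4(431.58) + 1.4(305.59) + 0.75(133.93) = 1132.49
C5: 1.4(431.58) + 1.6(133.93) + 0.3(31.85) = 828.06
The largest value is 1132.49 kN from combination 4.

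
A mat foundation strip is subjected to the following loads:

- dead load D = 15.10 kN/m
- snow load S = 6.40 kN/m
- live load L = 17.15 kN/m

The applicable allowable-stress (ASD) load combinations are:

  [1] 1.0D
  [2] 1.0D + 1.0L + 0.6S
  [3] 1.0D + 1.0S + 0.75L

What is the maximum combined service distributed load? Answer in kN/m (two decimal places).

[1] 1.0(15.10) = 15.10
[2] 1.0(15.10) + 1.0(17.15) + 0.6(6.40) = 36.09
[3] 1.0(15.10) + 1.0(6.40) + 0.75(17.15) = 34.36
Maximum is from combination 2.

36.09 kN/m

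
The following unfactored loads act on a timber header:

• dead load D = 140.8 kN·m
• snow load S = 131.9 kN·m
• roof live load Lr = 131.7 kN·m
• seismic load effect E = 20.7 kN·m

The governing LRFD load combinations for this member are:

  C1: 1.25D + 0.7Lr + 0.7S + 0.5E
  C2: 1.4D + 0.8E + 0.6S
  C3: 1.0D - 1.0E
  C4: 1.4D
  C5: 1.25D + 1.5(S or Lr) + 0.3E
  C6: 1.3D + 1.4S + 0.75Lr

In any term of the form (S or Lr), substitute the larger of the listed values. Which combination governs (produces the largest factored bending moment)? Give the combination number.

Combination 6

(S or Lr) → S = 131.9 kN·m.
C1: 1.25(140.8) + 0.7(131.7) + 0.7(131.9) + 0.5(20.7) = 176.0 + 92.2 + 92.3 + 10.4 = 370.9
C2: 1.4(140.8) + 0.8(20.7) + 0.6(131.9) = 197.1 + 16.6 + 79.1 = 292.8
C3: 1.0(140.8) - 1.0(20.7) = 140.8 - 20.7 = 120.1
C4: 1.4(140.8) = 197.1
C5: 1.25(140.8) + 1.5(131.9) + 0.3(20.7) = 176.0 + 197.9 + 6.2 = 380.1
C6: 1.3(140.8) + 1.4(131.9) + 0.75(131.7) = 183.0 + 184.7 + 98.8 = 466.5
The largest value is 466.5 kN·m from combination 6.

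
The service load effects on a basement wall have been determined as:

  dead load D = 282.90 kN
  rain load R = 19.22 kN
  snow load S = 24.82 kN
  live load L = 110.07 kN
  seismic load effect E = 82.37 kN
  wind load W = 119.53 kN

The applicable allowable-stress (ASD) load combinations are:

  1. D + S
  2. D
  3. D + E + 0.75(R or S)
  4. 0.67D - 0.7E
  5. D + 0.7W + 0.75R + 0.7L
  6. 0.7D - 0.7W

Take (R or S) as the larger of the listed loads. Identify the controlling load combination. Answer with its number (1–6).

Combination 5

(R or S) → S = 24.82 kN.
1. 1.0(282.90) + 1.0(24.82) = 282.90 + 24.82 = 307.72
2. 1.0(282.90) = 282.90
3. 1.0(282.90) + 1.0(82.37) + 0.75(24.82) = 282.90 + 82.37 + 18.62 = 383.89
4. 0.67(282.90) - 0.7(82.37) = 189.54 - 57.66 = 131.88
5. 1.0(282.90) + 0.7(119.53) + 0.75(19.22) + 0.7(110.07) = 282.90 + 83.67 + 14.42 + 77.05 = 458.04
6. 0.7(282.90) - 0.7(119.53) = 198.03 - 83.67 = 114.36
The largest value is 458.04 kN from combination 5.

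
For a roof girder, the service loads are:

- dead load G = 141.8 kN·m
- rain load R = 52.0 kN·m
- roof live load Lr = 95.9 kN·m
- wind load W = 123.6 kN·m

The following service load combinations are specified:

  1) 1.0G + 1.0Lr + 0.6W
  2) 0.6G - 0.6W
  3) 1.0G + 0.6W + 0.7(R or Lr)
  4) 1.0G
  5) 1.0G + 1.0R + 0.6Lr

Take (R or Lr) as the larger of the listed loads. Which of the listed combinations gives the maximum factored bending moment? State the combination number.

(R or Lr) → Lr = 95.9 kN·m.
1) 1.0(141.8) + 1.0(95.9) + 0.6(123.6) = 141.8 + 95.9 + 74.2 = 311.9
2) 0.6(141.8) - 0.6(123.6) = 85.1 - 74.2 = 10.9
3) 1.0(141.8) + 0.6(123.6) + 0.7(95.9) = 141.8 + 74.2 + 67.1 = 283.1
4) 1.0(141.8) = 141.8
5) 1.0(141.8) + 1.0(52.0) + 0.6(95.9) = 141.8 + 52.0 + 57.5 = 251.3
The largest value is 311.9 kN·m from combination 1.

Combination 1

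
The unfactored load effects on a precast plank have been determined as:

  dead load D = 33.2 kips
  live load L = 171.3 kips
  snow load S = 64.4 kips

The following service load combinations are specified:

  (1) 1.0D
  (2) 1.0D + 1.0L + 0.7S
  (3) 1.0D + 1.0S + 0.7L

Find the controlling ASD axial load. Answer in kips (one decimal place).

(1) 1.0(33.2) = 33.2
(2) 1.0(33.2) + 1.0(171.3) + 0.7(64.4) = 33.2 + 171.3 + 45.1 = 249.6
(3) 1.0(33.2) + 1.0(64.4) + 0.7(171.3) = 33.2 + 64.4 + 119.9 = 217.5
Maximum is from combination 2.

249.6 kips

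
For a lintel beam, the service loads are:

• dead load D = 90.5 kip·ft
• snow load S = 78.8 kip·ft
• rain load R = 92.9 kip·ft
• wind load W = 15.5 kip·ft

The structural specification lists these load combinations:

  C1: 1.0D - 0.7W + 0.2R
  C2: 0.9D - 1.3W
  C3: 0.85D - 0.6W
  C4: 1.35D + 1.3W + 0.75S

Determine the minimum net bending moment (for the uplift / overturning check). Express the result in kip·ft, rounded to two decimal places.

61.30 kip·ft

C1: 1.0(90.5) - 0.7(15.5) + 0.2(92.9) = 90.50 - 10.85 + 18.58 = 98.23
C2: 0.9(90.5) - 1.3(15.5) = 81.45 - 20.15 = 61.30
C3: 0.85(90.5) - 0.6(15.5) = 76.93 - 9.30 = 67.63
C4: 1.35(90.5) + 1.3(15.5) + 0.75(78.8) = 122.18 + 20.15 + 59.10 = 201.43
Combination 2 gives the minimum: 61.30 kip·ft.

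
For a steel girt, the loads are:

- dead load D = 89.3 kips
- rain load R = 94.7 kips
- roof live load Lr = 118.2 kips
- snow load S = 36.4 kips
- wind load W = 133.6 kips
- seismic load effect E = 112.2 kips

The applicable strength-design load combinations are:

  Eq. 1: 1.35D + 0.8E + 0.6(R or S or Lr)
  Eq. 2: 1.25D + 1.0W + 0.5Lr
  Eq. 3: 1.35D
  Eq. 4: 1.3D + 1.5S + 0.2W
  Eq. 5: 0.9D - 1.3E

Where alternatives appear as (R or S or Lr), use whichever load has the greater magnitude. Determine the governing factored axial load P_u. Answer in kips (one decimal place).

304.3 kips

(R or S or Lr) → Lr = 118.2 kips.
Eq. 1: 1.35(89.3) + 0.8(112.2) + 0.6(118.2) = 281.2
Eq. 2: 1.25(89.3) + 1.0(133.6) + 0.5(118.2) = 111.6 + 133.6 + 59.1 = 304.3
Eq. 3: 1.35(89.3) = 120.6
Eq. 4: 1.3(89.3) + 1.5(36.4) + 0.2(133.6) = 116.1 + 54.6 + 26.7 = 197.4
Eq. 5: 0.9(89.3) - 1.3(112.2) = 80.4 - 145.9 = -65.5
Maximum is from combination 2.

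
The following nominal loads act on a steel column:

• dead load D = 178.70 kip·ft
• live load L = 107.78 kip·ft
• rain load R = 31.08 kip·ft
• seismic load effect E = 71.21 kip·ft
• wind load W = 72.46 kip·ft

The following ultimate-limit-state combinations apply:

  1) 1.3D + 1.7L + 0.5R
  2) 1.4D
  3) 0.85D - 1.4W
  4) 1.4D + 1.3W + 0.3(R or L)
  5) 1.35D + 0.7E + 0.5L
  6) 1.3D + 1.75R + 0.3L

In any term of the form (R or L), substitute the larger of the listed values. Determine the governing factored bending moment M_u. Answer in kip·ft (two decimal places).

431.08 kip·ft

(R or L) → L = 107.78 kip·ft.
1) 1.3(178.70) + 1.7(107.78) + 0.5(31.08) = 431.08
2) 1.4(178.70) = 250.18
3) 0.85(178.70) - 1.4(72.46) = 50.45
4) 1.4(178.70) + 1.3(72.46) + 0.3(107.78) = 376.71
5) 1.35(178.70) + 0.7(71.21) + 0.5(107.78) = 344.98
6) 1.3(178.70) + 1.75(31.08) + 0.3(107.78) = 319.03
The controlling combination is 1, giving 431.08 kip·ft.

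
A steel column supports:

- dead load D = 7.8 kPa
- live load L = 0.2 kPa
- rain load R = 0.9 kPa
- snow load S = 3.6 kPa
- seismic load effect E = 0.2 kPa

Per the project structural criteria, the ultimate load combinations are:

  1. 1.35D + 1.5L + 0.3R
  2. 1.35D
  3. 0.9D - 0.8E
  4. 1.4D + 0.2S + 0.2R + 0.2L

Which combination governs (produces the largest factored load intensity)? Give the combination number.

Combination 4

1. 1.35(7.8) + 1.5(0.2) + 0.3(0.9) = 10.53 + 0.30 + 0.27 = 11.10
2. 1.35(7.8) = 10.53
3. 0.9(7.8) - 0.8(0.2) = 7.02 - 0.16 = 6.86
4. 1.4(7.8) + 0.2(3.6) + 0.2(0.9) + 0.2(0.2) = 10.92 + 0.72 + 0.18 + 0.04 = 11.86
The largest value is 11.86 kPa from combination 4.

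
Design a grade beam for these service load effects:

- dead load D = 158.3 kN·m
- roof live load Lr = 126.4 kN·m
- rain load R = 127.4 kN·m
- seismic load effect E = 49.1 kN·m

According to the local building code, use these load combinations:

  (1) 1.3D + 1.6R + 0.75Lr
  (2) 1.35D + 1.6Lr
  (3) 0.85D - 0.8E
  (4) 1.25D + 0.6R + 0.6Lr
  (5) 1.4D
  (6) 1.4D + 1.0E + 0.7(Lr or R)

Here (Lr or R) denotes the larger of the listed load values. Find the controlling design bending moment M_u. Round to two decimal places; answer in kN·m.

(Lr or R) → R = 127.4 kN·m.
(1) 1.3(158.3) + 1.6(127.4) + 0.75(126.4) = 205.79 + 203.84 + 94.80 = 504.43
(2) 1.35(158.3) + 1.6(126.4) = 213.71 + 202.24 = 415.95
(3) 0.85(158.3) - 0.8(49.1) = 134.56 - 39.28 = 95.28
(4) 1.25(158.3) + 0.6(127.4) + 0.6(126.4) = 197.88 + 76.44 + 75.84 = 350.16
(5) 1.4(158.3) = 221.62
(6) 1.4(158.3) + 1.0(49.1) + 0.7(127.4) = 221.62 + 49.10 + 89.18 = 359.90
The controlling combination is 1, giving 504.43 kN·m.

504.43 kN·m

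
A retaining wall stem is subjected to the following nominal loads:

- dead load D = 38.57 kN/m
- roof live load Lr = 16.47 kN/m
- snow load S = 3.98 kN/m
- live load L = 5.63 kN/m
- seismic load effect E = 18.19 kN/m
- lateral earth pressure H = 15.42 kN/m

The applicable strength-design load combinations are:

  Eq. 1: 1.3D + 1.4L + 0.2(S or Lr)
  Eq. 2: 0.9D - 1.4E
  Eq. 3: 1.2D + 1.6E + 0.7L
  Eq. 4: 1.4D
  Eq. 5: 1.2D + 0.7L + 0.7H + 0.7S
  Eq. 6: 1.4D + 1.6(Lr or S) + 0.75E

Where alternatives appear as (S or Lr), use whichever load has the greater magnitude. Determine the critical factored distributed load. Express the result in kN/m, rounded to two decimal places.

(S or Lr) → Lr = 16.47 kN/m; (Lr or S) → Lr = 16.47 kN/m.
Eq. 1: 1.3(38.57) + 1.4(5.63) + 0.2(16.47) = 61.32
Eq. 2: 0.9(38.57) - 1.4(18.19) = 9.25
Eq. 3: 1.2(38.57) + 1.6(18.19) + 0.7(5.63) = 79.33
Eq. 4: 1.4(38.57) = 54.00
Eq. 5: 1.2(38.57) + 0.7(5.63) + 0.7(15.42) + 0.7(3.98) = 63.81
Eq. 6: 1.4(38.57) + 1.6(16.47) + 0.75(18.19) = 54.00 + 26.35 + 13.64 = 93.99
The controlling combination is 6, giving 93.99 kN/m.

93.99 kN/m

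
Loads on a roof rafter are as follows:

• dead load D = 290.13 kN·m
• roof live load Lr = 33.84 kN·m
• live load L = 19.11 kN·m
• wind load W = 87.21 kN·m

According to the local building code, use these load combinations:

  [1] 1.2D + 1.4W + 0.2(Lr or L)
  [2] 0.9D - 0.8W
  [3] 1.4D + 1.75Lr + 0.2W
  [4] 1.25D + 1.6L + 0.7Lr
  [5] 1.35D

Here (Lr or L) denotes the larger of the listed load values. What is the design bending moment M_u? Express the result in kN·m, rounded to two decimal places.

482.84 kN·m

(Lr or L) → Lr = 33.84 kN·m.
[1] 1.2(290.13) + 1.4(87.21) + 0.2(33.84) = 477.02
[2] 0.9(290.13) - 0.8(87.21) = 191.35
[3] 1.4(290.13) + 1.75(33.84) + 0.2(87.21) = 482.84
[4] 1.25(290.13) + 1.6(19.11) + 0.7(33.84) = 416.93
[5] 1.35(290.13) = 391.68
Combination 3 governs: M_u = 482.84 kN·m.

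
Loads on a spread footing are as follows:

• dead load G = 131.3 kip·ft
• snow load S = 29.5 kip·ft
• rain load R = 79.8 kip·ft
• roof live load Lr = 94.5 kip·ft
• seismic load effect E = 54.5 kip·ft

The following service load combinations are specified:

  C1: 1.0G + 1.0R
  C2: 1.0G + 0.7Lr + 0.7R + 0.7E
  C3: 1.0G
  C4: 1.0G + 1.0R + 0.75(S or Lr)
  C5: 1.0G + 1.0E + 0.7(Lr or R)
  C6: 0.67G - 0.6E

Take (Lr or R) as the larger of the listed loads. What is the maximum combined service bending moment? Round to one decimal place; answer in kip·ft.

291.5 kip·ft

(S or Lr) → Lr = 94.5 kip·ft; (Lr or R) → Lr = 94.5 kip·ft.
C1: 1.0(131.3) + 1.0(79.8) = 131.3 + 79.8 = 211.1
C2: 1.0(131.3) + 0.7(94.5) + 0.7(79.8) + 0.7(54.5) = 291.5
C3: 1.0(131.3) = 131.3
C4: 1.0(131.3) + 1.0(79.8) + 0.75(94.5) = 131.3 + 79.8 + 70.9 = 282.0
C5: 1.0(131.3) + 1.0(54.5) + 0.7(94.5) = 131.3 + 54.5 + 66.2 = 252.0
C6: 0.67(131.3) - 0.6(54.5) = 88.0 - 32.7 = 55.3
Maximum is from combination 2.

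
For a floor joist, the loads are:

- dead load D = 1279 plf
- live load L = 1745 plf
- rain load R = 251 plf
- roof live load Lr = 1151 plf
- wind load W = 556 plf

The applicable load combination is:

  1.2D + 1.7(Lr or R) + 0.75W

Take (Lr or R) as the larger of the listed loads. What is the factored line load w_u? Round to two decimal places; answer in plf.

(Lr or R) → Lr = 1151 plf.
1.2(1279) + 1.7(1151) + 0.75(556) = 1534.80 + 1956.70 + 417.00 = 3908.50
w_u = 3908.50 plf.

3908.50 plf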